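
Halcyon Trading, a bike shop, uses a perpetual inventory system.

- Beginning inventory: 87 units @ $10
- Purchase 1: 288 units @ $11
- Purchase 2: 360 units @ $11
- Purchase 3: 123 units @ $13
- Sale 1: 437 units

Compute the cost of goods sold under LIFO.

Sale 1 (437) [LIFO — newest first]: 123 @ $13 + 314 @ $11 = $5,053
Ending inventory: 87 @ $10 + 288 @ $11 + 46 @ $11 = $4,544
Check: goods available $9,597 = COGS $5,053 + ending $4,544

COGS = $5,053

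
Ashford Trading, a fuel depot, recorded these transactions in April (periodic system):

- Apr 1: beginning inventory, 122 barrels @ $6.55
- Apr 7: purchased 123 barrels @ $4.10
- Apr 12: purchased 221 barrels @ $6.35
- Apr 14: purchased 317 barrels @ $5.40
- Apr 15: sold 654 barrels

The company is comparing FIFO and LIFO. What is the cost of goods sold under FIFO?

COGS = $3,721.95

FIFO COGS: 122 @ $6.55 + 123 @ $4.10 + 221 @ $6.35 + 188 @ $5.40 = $3,721.95
LIFO COGS: 317 @ $5.40 + 221 @ $6.35 + 116 @ $4.10 = $3,590.75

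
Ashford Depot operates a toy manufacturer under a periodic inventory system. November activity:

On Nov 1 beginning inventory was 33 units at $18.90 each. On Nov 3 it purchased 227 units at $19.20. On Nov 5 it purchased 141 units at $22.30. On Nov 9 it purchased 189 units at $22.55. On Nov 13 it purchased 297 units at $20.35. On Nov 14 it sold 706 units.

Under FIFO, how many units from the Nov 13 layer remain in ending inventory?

Nov 14, 706 sold [FIFO — oldest first]: 33 @ $18.90 + 227 @ $19.20 + 141 @ $22.30 + 189 @ $22.55 + 116 @ $20.35 = $14,748.95
Ending inventory: 181 @ $20.35 = $3,683.35

181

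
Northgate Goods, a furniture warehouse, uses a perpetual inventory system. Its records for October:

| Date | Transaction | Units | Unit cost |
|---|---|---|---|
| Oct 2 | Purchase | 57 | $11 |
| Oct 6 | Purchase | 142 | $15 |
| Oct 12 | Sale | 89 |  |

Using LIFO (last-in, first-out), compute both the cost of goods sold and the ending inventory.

COGS = $1,335; ending inventory = $1,422

Oct 12, 89 sold [LIFO — newest first]: 89 @ $15 = $1,335
Ending inventory: 57 @ $11 + 53 @ $15 = $1,422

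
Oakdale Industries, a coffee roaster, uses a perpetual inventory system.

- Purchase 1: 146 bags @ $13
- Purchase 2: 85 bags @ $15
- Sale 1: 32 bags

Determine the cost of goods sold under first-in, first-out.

Sale 1 (32) [FIFO — oldest first]: 32 @ $13 = $416
Ending inventory: 114 @ $13 + 85 @ $15 = $2,757
Check: goods available $3,173 = COGS $416 + ending $2,757

COGS = $416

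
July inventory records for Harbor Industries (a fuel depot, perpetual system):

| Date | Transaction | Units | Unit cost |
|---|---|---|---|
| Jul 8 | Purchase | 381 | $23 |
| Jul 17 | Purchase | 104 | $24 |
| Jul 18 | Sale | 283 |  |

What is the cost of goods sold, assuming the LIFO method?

Jul 18, 283 sold [LIFO — newest first]: 104 @ $24 + 179 @ $23 = $6,613
Ending inventory: 202 @ $23 = $4,646

COGS = $6,613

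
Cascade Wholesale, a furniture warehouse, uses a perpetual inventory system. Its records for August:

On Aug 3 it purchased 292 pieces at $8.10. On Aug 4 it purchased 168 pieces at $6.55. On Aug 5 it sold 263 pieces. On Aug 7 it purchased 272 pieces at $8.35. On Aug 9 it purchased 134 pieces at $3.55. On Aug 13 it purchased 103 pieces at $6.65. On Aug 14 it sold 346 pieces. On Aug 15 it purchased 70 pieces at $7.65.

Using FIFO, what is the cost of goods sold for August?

Aug 5, 263 sold [FIFO — oldest first]: 263 @ $8.10 = $2,130.30
Aug 14, 346 sold [FIFO — oldest first]: 29 @ $8.10 + 168 @ $6.55 + 149 @ $8.35 = $2,579.45
Total COGS = $2,130.30 + $2,579.45 = $4,709.75
Ending inventory: 123 @ $8.35 + 134 @ $3.55 + 103 @ $6.65 + 70 @ $7.65 = $2,723.20
Check: goods available $7,432.95 = COGS $4,709.75 + ending $2,723.20

COGS = $4,709.75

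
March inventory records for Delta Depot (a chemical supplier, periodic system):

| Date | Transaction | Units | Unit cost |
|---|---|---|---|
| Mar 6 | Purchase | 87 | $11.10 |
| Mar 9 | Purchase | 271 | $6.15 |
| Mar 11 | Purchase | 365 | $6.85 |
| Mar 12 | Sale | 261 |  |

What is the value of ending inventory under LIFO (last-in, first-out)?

Mar 12, 261 sold [LIFO — newest first]: 261 @ $6.85 = $1,787.85
Ending inventory: 87 @ $11.10 + 271 @ $6.15 + 104 @ $6.85 = $3,344.75
Check: goods available $5,132.60 = COGS $1,787.85 + ending $3,344.75

Ending inventory = $3,344.75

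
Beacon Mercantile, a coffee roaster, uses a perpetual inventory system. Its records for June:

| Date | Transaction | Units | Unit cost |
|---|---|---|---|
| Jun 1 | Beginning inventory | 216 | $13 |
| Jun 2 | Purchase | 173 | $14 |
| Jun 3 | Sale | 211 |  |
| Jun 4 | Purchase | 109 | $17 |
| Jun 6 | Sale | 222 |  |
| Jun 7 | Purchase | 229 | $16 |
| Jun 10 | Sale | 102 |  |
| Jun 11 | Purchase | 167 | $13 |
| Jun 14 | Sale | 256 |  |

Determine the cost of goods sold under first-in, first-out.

COGS = $11,579

Jun 3, 211 sold [FIFO — oldest first]: 211 @ $13 = $2,743
Jun 6, 222 sold [FIFO — oldest first]: 5 @ $13 + 173 @ $14 + 44 @ $17 = $3,235
Jun 10, 102 sold [FIFO — oldest first]: 65 @ $17 + 37 @ $16 = $1,697
Jun 14, 256 sold [FIFO — oldest first]: 192 @ $16 + 64 @ $13 = $3,904
Total COGS = $2,743 + $3,235 + $1,697 + $3,904 = $11,579
Ending inventory: 103 @ $13 = $1,339
Check: goods available $12,918 = COGS $11,579 + ending $1,339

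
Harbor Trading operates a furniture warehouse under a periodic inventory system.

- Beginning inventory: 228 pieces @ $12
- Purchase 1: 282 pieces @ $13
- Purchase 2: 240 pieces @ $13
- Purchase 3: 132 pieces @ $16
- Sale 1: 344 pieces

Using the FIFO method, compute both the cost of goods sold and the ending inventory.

COGS = $4,244; ending inventory = $7,390

Sale 1 (344) [FIFO — oldest first]: 228 @ $12 + 116 @ $13 = $4,244
Ending inventory: 166 @ $13 + 240 @ $13 + 132 @ $16 = $7,390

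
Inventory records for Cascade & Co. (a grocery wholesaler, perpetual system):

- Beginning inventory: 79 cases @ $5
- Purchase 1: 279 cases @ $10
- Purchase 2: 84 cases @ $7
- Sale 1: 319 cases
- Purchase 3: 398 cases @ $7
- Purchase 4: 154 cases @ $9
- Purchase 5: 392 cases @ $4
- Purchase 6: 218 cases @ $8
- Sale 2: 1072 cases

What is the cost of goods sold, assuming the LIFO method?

Sale 1 (319) [LIFO — newest first]: 84 @ $7 + 235 @ $10 = $2,938
Sale 2 (1072) [LIFO — newest first]: 218 @ $8 + 392 @ $4 + 154 @ $9 + 308 @ $7 = $6,854
Total COGS = $2,938 + $6,854 = $9,792
Ending inventory: 79 @ $5 + 44 @ $10 + 90 @ $7 = $1,465

COGS = $9,792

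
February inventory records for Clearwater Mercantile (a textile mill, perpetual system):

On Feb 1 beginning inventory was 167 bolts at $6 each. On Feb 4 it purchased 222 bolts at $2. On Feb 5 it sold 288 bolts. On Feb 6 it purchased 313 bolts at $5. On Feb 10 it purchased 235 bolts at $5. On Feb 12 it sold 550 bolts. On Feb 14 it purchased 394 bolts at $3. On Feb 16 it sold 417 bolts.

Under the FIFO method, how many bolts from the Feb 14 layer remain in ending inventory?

76

Feb 5, 288 sold [FIFO — oldest first]: 167 @ $6 + 121 @ $2 = $1,244
Feb 12, 550 sold [FIFO — oldest first]: 101 @ $2 + 313 @ $5 + 136 @ $5 = $2,447
Feb 16, 417 sold [FIFO — oldest first]: 99 @ $5 + 318 @ $3 = $1,449
Total COGS = $1,244 + $2,447 + $1,449 = $5,140
Ending inventory: 76 @ $3 = $228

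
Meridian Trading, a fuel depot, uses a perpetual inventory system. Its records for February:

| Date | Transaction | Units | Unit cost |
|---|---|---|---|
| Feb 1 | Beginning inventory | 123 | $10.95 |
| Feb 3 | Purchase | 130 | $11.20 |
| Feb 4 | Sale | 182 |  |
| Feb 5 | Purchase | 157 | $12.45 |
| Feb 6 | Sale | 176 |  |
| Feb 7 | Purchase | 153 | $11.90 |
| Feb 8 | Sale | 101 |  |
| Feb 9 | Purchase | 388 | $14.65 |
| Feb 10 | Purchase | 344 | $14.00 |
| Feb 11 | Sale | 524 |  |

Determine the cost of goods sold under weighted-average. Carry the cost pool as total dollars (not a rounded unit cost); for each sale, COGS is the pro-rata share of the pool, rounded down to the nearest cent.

COGS = $12,696.57

After Feb 1: 123 on hand, pool $1,346.85 (≈ $10.9500 each)
After Feb 3: 253 on hand, pool $2,802.85 (≈ $11.0785 each)
Feb 4, sell 182: 182/253 × $2,802.85 → $2,016.27
After Feb 5: 228 on hand, pool $2,741.23 (≈ $12.0229 each)
Feb 6, sell 176: 176/228 × $2,741.23 → $2,116.03
After Feb 7: 205 on hand, pool $2,445.90 (≈ $11.9312 each)
Feb 8, sell 101: 101/205 × $2,445.90 → $1,205.05
After Feb 9: 492 on hand, pool $6,925.05 (≈ $14.0753 each)
After Feb 10: 836 on hand, pool $11,741.05 (≈ $14.0443 each)
Feb 11, sell 524: 524/836 × $11,741.05 → $7,359.22
Total COGS = $2,016.27 + $2,116.03 + $1,205.05 + $7,359.22 = $12,696.57
Ending inventory (cost pool remaining) = $4,381.83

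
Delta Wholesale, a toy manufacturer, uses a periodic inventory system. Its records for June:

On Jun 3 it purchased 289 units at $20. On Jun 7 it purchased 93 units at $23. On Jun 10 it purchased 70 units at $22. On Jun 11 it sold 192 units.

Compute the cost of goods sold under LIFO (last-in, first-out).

Jun 11, 192 sold [LIFO — newest first]: 70 @ $22 + 93 @ $23 + 29 @ $20 = $4,259
Ending inventory: 260 @ $20 = $5,200
Check: goods available $9,459 = COGS $4,259 + ending $5,200

COGS = $4,259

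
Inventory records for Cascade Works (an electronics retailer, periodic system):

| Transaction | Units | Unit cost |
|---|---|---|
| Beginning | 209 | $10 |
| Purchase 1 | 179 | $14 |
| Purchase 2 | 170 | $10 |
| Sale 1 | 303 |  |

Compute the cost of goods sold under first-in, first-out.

COGS = $3,406

Sale 1 (303) [FIFO — oldest first]: 209 @ $10 + 94 @ $14 = $3,406
Ending inventory: 85 @ $14 + 170 @ $10 = $2,890
Check: goods available $6,296 = COGS $3,406 + ending $2,890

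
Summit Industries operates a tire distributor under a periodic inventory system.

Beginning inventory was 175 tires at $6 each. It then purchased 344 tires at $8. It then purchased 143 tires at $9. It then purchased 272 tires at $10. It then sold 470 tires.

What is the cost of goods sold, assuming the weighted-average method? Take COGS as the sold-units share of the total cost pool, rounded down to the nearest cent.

COGS = $3,929.58

Sale 1, sell 470: 470/934 × $7,809.00 → $3,929.58
Ending inventory (cost pool remaining) = $3,879.42
Check: goods available $7,809.00 = COGS $3,929.58 + ending $3,879.42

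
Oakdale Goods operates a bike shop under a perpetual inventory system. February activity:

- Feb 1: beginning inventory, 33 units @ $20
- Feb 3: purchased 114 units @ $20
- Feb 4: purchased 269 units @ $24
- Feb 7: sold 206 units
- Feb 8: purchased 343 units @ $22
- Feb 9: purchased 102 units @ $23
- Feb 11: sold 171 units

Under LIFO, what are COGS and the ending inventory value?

Feb 7, 206 sold [LIFO — newest first]: 206 @ $24 = $4,944
Feb 11, 171 sold [LIFO — newest first]: 102 @ $23 + 69 @ $22 = $3,864
Total COGS = $4,944 + $3,864 = $8,808
Ending inventory: 33 @ $20 + 114 @ $20 + 63 @ $24 + 274 @ $22 = $10,480

COGS = $8,808; ending inventory = $10,480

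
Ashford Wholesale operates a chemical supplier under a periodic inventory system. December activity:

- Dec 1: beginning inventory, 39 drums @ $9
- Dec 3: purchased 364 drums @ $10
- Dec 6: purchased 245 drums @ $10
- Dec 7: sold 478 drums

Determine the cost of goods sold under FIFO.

Dec 7, 478 sold [FIFO — oldest first]: 39 @ $9 + 364 @ $10 + 75 @ $10 = $4,741
Ending inventory: 170 @ $10 = $1,700
Check: goods available $6,441 = COGS $4,741 + ending $1,700

COGS = $4,741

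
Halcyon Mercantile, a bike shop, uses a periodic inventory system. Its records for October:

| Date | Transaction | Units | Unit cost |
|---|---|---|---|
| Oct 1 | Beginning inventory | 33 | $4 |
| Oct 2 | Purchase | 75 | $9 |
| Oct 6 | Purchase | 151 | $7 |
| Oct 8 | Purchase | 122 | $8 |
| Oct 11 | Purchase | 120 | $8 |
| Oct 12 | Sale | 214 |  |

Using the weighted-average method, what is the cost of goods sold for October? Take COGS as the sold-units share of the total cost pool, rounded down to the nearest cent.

COGS = $1,623.15

Oct 12, sell 214: 214/501 × $3,800.00 → $1,623.15
Ending inventory (cost pool remaining) = $2,176.85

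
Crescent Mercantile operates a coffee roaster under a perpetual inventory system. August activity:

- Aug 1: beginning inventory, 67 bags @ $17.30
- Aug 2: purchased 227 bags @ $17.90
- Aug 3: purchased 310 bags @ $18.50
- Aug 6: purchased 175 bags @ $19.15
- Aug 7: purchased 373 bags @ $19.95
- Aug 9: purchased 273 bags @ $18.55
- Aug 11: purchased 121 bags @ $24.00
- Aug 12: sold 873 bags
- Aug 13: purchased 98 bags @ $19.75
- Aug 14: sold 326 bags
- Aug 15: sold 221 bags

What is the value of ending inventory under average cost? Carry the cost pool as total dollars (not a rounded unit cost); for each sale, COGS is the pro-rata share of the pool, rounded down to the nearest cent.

Ending inventory = $4,320.89

After Aug 1: 67 on hand, pool $1,159.10 (≈ $17.3000 each)
After Aug 2: 294 on hand, pool $5,222.40 (≈ $17.7633 each)
After Aug 3: 604 on hand, pool $10,957.40 (≈ $18.1414 each)
After Aug 6: 779 on hand, pool $14,308.65 (≈ $18.3680 each)
After Aug 7: 1152 on hand, pool $21,750.00 (≈ $18.8802 each)
After Aug 9: 1425 on hand, pool $26,814.15 (≈ $18.8169 each)
After Aug 11: 1546 on hand, pool $29,718.15 (≈ $19.2226 each)
Aug 12, sell 873: 873/1546 × $29,718.15 → $16,781.33
After Aug 13: 771 on hand, pool $14,872.32 (≈ $19.2896 each)
Aug 14, sell 326: 326/771 × $14,872.32 → $6,288.42
Aug 15, sell 221: 221/445 × $8,583.90 → $4,263.01
Total COGS = $16,781.33 + $6,288.42 + $4,263.01 = $27,332.76
Ending inventory (cost pool remaining) = $4,320.89
Check: goods available $31,653.65 = COGS $27,332.76 + ending $4,320.89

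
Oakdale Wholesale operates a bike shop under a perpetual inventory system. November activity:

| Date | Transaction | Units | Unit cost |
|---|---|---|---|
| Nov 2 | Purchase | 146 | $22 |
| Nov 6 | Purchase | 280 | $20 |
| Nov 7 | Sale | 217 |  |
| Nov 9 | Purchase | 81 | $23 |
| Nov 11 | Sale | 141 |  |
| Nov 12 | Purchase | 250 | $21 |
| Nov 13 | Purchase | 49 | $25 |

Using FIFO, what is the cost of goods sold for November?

COGS = $7,452

Nov 7, 217 sold [FIFO — oldest first]: 146 @ $22 + 71 @ $20 = $4,632
Nov 11, 141 sold [FIFO — oldest first]: 141 @ $20 = $2,820
Total COGS = $4,632 + $2,820 = $7,452
Ending inventory: 68 @ $20 + 81 @ $23 + 250 @ $21 + 49 @ $25 = $9,698
Check: goods available $17,150 = COGS $7,452 + ending $9,698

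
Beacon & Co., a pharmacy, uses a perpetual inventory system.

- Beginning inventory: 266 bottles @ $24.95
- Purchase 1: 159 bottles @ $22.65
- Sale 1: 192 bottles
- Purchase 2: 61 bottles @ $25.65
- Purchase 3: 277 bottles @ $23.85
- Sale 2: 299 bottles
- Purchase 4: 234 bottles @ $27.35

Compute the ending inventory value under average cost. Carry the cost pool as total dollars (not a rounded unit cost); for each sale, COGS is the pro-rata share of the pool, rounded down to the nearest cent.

Ending inventory = $12,966.00

After Beginning: 266 on hand, pool $6,636.70 (≈ $24.9500 each)
After Purchase 1: 425 on hand, pool $10,238.05 (≈ $24.0895 each)
Sale 1, sell 192: 192/425 × $10,238.05 → $4,625.18
After Purchase 2: 294 on hand, pool $7,177.52 (≈ $24.4133 each)
After Purchase 3: 571 on hand, pool $13,783.97 (≈ $24.1401 each)
Sale 2, sell 299: 299/571 × $13,783.97 → $7,217.87
After Purchase 4: 506 on hand, pool $12,966.00 (≈ $25.6245 each)
Total COGS = $4,625.18 + $7,217.87 = $11,843.05
Ending inventory (cost pool remaining) = $12,966.00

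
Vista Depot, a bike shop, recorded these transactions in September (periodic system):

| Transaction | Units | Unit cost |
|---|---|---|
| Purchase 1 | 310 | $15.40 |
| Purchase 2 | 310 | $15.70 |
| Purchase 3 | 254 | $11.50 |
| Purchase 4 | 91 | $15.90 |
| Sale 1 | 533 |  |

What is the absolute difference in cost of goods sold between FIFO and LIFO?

$955.60

FIFO COGS: 310 @ $15.40 + 223 @ $15.70 = $8,275.10
LIFO COGS: 91 @ $15.90 + 254 @ $11.50 + 188 @ $15.70 = $7,319.50
Difference = |$8,275.10 − $7,319.50| = $955.60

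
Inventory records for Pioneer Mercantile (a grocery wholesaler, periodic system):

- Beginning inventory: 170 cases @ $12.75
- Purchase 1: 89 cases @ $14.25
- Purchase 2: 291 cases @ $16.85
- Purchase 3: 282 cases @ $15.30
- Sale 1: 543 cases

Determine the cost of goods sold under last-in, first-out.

Sale 1 (543) [LIFO — newest first]: 282 @ $15.30 + 261 @ $16.85 = $8,712.45
Ending inventory: 170 @ $12.75 + 89 @ $14.25 + 30 @ $16.85 = $3,941.25

COGS = $8,712.45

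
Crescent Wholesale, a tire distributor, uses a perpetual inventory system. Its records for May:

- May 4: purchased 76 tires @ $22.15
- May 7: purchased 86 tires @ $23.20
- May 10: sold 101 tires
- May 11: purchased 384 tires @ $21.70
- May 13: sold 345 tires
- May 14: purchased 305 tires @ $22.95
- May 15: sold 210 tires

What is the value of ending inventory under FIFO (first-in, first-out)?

Ending inventory = $4,475.25

May 10, 101 sold [FIFO — oldest first]: 76 @ $22.15 + 25 @ $23.20 = $2,263.40
May 13, 345 sold [FIFO — oldest first]: 61 @ $23.20 + 284 @ $21.70 = $7,578.00
May 15, 210 sold [FIFO — oldest first]: 100 @ $21.70 + 110 @ $22.95 = $4,694.50
Total COGS = $2,263.40 + $7,578.00 + $4,694.50 = $14,535.90
Ending inventory: 195 @ $22.95 = $4,475.25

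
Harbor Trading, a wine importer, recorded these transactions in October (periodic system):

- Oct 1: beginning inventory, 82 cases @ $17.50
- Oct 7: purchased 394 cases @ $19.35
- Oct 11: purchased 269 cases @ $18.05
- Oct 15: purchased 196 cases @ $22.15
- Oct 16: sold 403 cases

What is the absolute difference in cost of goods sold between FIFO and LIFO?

$431.40

FIFO COGS: 82 @ $17.50 + 321 @ $19.35 = $7,646.35
LIFO COGS: 196 @ $22.15 + 207 @ $18.05 = $8,077.75
Difference = |$7,646.35 − $8,077.75| = $431.40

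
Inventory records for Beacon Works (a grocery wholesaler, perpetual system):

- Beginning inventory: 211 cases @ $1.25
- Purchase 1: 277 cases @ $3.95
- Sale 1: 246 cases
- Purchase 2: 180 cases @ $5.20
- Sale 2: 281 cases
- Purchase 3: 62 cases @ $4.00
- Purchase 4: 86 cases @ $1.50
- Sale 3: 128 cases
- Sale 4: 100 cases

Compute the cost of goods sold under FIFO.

COGS = $2,579.40

Sale 1 (246) [FIFO — oldest first]: 211 @ $1.25 + 35 @ $3.95 = $402.00
Sale 2 (281) [FIFO — oldest first]: 242 @ $3.95 + 39 @ $5.20 = $1,158.70
Sale 3 (128) [FIFO — oldest first]: 128 @ $5.20 = $665.60
Sale 4 (100) [FIFO — oldest first]: 13 @ $5.20 + 62 @ $4.00 + 25 @ $1.50 = $353.10
Total COGS = $402.00 + $1,158.70 + $665.60 + $353.10 = $2,579.40
Ending inventory: 61 @ $1.50 = $91.50
Check: goods available $2,670.90 = COGS $2,579.40 + ending $91.50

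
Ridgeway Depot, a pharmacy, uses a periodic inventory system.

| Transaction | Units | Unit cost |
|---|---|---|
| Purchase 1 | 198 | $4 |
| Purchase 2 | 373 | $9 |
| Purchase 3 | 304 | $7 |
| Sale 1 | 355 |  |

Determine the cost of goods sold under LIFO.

Sale 1 (355) [LIFO — newest first]: 304 @ $7 + 51 @ $9 = $2,587
Ending inventory: 198 @ $4 + 322 @ $9 = $3,690
Check: goods available $6,277 = COGS $2,587 + ending $3,690

COGS = $2,587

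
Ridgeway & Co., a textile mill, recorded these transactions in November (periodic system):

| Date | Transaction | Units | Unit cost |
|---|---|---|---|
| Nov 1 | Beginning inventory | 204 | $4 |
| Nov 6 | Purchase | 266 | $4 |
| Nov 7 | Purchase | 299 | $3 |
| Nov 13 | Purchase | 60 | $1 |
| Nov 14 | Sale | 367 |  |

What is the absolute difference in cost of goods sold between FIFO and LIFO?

$479

FIFO COGS: 204 @ $4 + 163 @ $4 = $1,468
LIFO COGS: 60 @ $1 + 299 @ $3 + 8 @ $4 = $989
Difference = |$1,468 − $989| = $479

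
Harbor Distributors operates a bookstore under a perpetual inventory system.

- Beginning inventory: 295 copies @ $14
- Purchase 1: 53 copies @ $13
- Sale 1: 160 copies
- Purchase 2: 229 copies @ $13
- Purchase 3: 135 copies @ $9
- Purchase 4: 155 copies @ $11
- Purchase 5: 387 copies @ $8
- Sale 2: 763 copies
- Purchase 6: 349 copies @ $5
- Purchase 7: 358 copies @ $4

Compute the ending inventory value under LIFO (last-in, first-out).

Ending inventory = $7,668

Sale 1 (160) [LIFO — newest first]: 53 @ $13 + 107 @ $14 = $2,187
Sale 2 (763) [LIFO — newest first]: 387 @ $8 + 155 @ $11 + 135 @ $9 + 86 @ $13 = $7,134
Total COGS = $2,187 + $7,134 = $9,321
Ending inventory: 188 @ $14 + 143 @ $13 + 349 @ $5 + 358 @ $4 = $7,668
Check: goods available $16,989 = COGS $9,321 + ending $7,668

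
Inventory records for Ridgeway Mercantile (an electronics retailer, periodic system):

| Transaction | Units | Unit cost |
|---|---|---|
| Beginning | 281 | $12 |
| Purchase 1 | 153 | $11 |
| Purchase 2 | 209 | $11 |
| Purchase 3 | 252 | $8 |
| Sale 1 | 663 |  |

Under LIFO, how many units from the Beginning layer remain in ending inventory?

Sale 1 (663) [LIFO — newest first]: 252 @ $8 + 209 @ $11 + 153 @ $11 + 49 @ $12 = $6,586
Ending inventory: 232 @ $12 = $2,784

232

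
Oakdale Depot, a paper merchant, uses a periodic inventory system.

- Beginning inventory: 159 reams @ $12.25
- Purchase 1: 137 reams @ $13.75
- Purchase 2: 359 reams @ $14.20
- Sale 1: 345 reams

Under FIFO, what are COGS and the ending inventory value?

COGS = $4,527.30; ending inventory = $4,402.00

Sale 1 (345) [FIFO — oldest first]: 159 @ $12.25 + 137 @ $13.75 + 49 @ $14.20 = $4,527.30
Ending inventory: 310 @ $14.20 = $4,402.00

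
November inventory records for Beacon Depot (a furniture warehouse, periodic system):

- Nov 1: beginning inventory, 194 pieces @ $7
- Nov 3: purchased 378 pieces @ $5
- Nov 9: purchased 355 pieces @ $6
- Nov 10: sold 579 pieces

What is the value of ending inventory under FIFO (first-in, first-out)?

Ending inventory = $2,088

Nov 10, 579 sold [FIFO — oldest first]: 194 @ $7 + 378 @ $5 + 7 @ $6 = $3,290
Ending inventory: 348 @ $6 = $2,088
Check: goods available $5,378 = COGS $3,290 + ending $2,088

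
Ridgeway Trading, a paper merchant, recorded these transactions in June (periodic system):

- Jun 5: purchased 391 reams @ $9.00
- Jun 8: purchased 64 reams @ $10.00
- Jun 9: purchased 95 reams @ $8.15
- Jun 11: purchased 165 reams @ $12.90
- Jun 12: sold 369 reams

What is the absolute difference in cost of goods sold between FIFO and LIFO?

$626.75

FIFO COGS: 369 @ $9.00 = $3,321.00
LIFO COGS: 165 @ $12.90 + 95 @ $8.15 + 64 @ $10.00 + 45 @ $9.00 = $3,947.75
Difference = |$3,321.00 − $3,947.75| = $626.75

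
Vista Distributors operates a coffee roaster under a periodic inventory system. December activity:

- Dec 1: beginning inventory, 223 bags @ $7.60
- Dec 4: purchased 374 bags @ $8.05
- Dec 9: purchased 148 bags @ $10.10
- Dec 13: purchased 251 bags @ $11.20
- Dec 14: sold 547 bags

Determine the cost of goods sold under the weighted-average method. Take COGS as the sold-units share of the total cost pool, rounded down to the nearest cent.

Dec 14, sell 547: 547/996 × $9,011.50 → $4,949.08
Ending inventory (cost pool remaining) = $4,062.42

COGS = $4,949.08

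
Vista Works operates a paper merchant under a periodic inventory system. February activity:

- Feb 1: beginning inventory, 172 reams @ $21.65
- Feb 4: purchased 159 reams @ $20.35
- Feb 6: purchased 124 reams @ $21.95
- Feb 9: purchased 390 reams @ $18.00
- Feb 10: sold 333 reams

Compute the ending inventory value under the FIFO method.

Ending inventory = $9,697.90

Feb 10, 333 sold [FIFO — oldest first]: 172 @ $21.65 + 159 @ $20.35 + 2 @ $21.95 = $7,003.35
Ending inventory: 122 @ $21.95 + 390 @ $18.00 = $9,697.90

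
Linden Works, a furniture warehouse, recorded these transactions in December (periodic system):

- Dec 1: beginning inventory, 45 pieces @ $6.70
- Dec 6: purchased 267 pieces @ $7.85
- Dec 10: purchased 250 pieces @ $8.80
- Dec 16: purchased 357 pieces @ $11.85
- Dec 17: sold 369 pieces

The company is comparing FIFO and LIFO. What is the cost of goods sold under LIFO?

FIFO COGS: 45 @ $6.70 + 267 @ $7.85 + 57 @ $8.80 = $2,899.05
LIFO COGS: 357 @ $11.85 + 12 @ $8.80 = $4,336.05

COGS = $4,336.05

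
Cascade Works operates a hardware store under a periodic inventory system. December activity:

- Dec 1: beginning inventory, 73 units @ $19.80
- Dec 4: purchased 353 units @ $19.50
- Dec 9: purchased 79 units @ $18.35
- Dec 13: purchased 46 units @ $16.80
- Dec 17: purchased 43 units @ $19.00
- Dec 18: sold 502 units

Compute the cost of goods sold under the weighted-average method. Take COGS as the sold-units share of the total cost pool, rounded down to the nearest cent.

COGS = $9,607.59

Dec 18, sell 502: 502/594 × $11,368.35 → $9,607.59
Ending inventory (cost pool remaining) = $1,760.76
Check: goods available $11,368.35 = COGS $9,607.59 + ending $1,760.76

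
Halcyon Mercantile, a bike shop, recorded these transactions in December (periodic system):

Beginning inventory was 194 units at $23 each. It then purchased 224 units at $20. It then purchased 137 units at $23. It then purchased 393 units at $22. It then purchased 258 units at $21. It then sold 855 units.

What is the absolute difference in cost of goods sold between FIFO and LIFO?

FIFO COGS: 194 @ $23 + 224 @ $20 + 137 @ $23 + 300 @ $22 = $18,693
LIFO COGS: 258 @ $21 + 393 @ $22 + 137 @ $23 + 67 @ $20 = $18,555
Difference = |$18,693 − $18,555| = $138

$138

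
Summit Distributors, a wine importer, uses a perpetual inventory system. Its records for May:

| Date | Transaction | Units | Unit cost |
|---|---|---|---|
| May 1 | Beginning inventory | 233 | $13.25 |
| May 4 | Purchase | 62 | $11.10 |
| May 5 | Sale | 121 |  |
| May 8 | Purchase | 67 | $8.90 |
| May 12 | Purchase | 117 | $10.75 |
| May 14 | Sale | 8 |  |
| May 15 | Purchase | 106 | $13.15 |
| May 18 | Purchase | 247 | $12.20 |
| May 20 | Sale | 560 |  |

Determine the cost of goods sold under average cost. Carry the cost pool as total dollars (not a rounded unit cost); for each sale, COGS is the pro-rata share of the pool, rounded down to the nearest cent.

After May 1: 233 on hand, pool $3,087.25 (≈ $13.2500 each)
After May 4: 295 on hand, pool $3,775.45 (≈ $12.7981 each)
May 5, sell 121: 121/295 × $3,775.45 → $1,548.57
After May 8: 241 on hand, pool $2,823.18 (≈ $11.7144 each)
After May 12: 358 on hand, pool $4,080.93 (≈ $11.3992 each)
May 14, sell 8: 8/358 × $4,080.93 → $91.19
After May 15: 456 on hand, pool $5,383.64 (≈ $11.8062 each)
After May 18: 703 on hand, pool $8,397.04 (≈ $11.9446 each)
May 20, sell 560: 560/703 × $8,397.04 → $6,688.96
Total COGS = $1,548.57 + $91.19 + $6,688.96 = $8,328.72
Ending inventory (cost pool remaining) = $1,708.08
Check: goods available $10,036.80 = COGS $8,328.72 + ending $1,708.08

COGS = $8,328.72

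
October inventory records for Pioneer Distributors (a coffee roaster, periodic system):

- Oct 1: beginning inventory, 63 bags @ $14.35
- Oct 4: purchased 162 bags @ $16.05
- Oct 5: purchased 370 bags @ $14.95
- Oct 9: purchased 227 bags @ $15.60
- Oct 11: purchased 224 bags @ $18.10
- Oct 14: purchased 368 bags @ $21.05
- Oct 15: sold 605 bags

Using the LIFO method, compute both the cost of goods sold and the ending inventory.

Oct 15, 605 sold [LIFO — newest first]: 368 @ $21.05 + 224 @ $18.10 + 13 @ $15.60 = $12,003.60
Ending inventory: 63 @ $14.35 + 162 @ $16.05 + 370 @ $14.95 + 214 @ $15.60 = $12,374.05
Check: goods available $24,377.65 = COGS $12,003.60 + ending $12,374.05

COGS = $12,003.60; ending inventory = $12,374.05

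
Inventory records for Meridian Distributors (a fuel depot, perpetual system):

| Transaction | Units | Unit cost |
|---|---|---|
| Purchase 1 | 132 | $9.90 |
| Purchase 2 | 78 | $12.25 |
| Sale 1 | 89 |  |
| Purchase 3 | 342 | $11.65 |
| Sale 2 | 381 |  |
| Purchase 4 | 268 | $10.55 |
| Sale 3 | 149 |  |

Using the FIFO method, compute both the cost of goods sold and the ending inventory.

COGS = $6,953.45; ending inventory = $2,120.55

Sale 1 (89) [FIFO — oldest first]: 89 @ $9.90 = $881.10
Sale 2 (381) [FIFO — oldest first]: 43 @ $9.90 + 78 @ $12.25 + 260 @ $11.65 = $4,410.20
Sale 3 (149) [FIFO — oldest first]: 82 @ $11.65 + 67 @ $10.55 = $1,662.15
Total COGS = $881.10 + $4,410.20 + $1,662.15 = $6,953.45
Ending inventory: 201 @ $10.55 = $2,120.55
Check: goods available $9,074.00 = COGS $6,953.45 + ending $2,120.55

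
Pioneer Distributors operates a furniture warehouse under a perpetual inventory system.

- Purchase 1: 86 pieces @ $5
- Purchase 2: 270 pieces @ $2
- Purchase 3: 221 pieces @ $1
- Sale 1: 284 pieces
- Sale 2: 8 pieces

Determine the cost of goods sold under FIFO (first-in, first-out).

Sale 1 (284) [FIFO — oldest first]: 86 @ $5 + 198 @ $2 = $826
Sale 2 (8) [FIFO — oldest first]: 8 @ $2 = $16
Total COGS = $826 + $16 = $842
Ending inventory: 64 @ $2 + 221 @ $1 = $349

COGS = $842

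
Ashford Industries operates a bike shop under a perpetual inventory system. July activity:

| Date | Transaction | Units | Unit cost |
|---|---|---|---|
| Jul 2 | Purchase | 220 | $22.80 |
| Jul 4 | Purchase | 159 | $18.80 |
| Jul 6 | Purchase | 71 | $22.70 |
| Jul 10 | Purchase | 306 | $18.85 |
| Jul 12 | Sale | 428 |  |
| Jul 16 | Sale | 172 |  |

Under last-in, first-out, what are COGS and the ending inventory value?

Jul 12, 428 sold [LIFO — newest first]: 306 @ $18.85 + 71 @ $22.70 + 51 @ $18.80 = $8,338.60
Jul 16, 172 sold [LIFO — newest first]: 108 @ $18.80 + 64 @ $22.80 = $3,489.60
Total COGS = $8,338.60 + $3,489.60 = $11,828.20
Ending inventory: 156 @ $22.80 = $3,556.80
Check: goods available $15,385.00 = COGS $11,828.20 + ending $3,556.80

COGS = $11,828.20; ending inventory = $3,556.80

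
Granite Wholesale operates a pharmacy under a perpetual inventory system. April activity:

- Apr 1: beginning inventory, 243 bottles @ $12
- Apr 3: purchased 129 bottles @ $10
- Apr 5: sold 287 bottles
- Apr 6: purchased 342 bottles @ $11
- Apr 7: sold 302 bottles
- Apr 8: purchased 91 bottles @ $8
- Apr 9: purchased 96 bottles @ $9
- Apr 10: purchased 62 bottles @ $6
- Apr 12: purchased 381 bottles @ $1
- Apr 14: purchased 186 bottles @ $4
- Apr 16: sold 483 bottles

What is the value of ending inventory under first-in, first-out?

Apr 5, 287 sold [FIFO — oldest first]: 243 @ $12 + 44 @ $10 = $3,356
Apr 7, 302 sold [FIFO — oldest first]: 85 @ $10 + 217 @ $11 = $3,237
Apr 16, 483 sold [FIFO — oldest first]: 125 @ $11 + 91 @ $8 + 96 @ $9 + 62 @ $6 + 109 @ $1 = $3,448
Total COGS = $3,356 + $3,237 + $3,448 = $10,041
Ending inventory: 272 @ $1 + 186 @ $4 = $1,016

Ending inventory = $1,016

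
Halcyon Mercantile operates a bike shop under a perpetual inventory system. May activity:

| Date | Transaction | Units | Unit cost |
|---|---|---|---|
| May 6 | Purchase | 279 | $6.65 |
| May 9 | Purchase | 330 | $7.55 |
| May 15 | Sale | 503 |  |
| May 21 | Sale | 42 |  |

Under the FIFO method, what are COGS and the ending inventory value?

COGS = $3,863.65; ending inventory = $483.20

May 15, 503 sold [FIFO — oldest first]: 279 @ $6.65 + 224 @ $7.55 = $3,546.55
May 21, 42 sold [FIFO — oldest first]: 42 @ $7.55 = $317.10
Total COGS = $3,546.55 + $317.10 = $3,863.65
Ending inventory: 64 @ $7.55 = $483.20
Check: goods available $4,346.85 = COGS $3,863.65 + ending $483.20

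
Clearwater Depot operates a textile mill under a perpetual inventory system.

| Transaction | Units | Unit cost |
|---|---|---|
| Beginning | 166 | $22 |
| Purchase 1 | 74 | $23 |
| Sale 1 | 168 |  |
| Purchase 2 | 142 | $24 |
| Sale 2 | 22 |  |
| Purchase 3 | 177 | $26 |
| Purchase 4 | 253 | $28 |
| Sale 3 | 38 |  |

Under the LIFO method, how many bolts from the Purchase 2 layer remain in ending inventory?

120

Sale 1 (168) [LIFO — newest first]: 74 @ $23 + 94 @ $22 = $3,770
Sale 2 (22) [LIFO — newest first]: 22 @ $24 = $528
Sale 3 (38) [LIFO — newest first]: 38 @ $28 = $1,064
Total COGS = $3,770 + $528 + $1,064 = $5,362
Ending inventory: 72 @ $22 + 120 @ $24 + 177 @ $26 + 215 @ $28 = $15,086
Check: goods available $20,448 = COGS $5,362 + ending $15,086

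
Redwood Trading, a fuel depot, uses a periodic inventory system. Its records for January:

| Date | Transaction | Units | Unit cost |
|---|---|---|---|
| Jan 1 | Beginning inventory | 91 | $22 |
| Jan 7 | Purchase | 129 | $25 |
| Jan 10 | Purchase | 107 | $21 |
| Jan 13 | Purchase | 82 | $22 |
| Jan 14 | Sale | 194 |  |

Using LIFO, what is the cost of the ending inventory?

Jan 14, 194 sold [LIFO — newest first]: 82 @ $22 + 107 @ $21 + 5 @ $25 = $4,176
Ending inventory: 91 @ $22 + 124 @ $25 = $5,102

Ending inventory = $5,102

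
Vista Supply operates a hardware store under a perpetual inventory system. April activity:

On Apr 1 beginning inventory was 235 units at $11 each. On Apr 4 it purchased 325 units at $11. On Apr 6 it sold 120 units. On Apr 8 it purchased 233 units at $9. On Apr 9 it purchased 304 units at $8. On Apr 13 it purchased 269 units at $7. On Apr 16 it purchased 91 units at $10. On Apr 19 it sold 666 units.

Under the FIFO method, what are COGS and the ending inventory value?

Apr 6, 120 sold [FIFO — oldest first]: 120 @ $11 = $1,320
Apr 19, 666 sold [FIFO — oldest first]: 115 @ $11 + 325 @ $11 + 226 @ $9 = $6,874
Total COGS = $1,320 + $6,874 = $8,194
Ending inventory: 7 @ $9 + 304 @ $8 + 269 @ $7 + 91 @ $10 = $5,288

COGS = $8,194; ending inventory = $5,288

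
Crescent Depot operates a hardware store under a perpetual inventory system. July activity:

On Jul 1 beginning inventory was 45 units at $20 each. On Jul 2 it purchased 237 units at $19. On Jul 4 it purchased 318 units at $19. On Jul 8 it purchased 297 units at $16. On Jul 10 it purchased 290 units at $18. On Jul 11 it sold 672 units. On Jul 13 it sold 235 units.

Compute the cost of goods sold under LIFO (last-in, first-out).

Jul 11, 672 sold [LIFO — newest first]: 290 @ $18 + 297 @ $16 + 85 @ $19 = $11,587
Jul 13, 235 sold [LIFO — newest first]: 233 @ $19 + 2 @ $19 = $4,465
Total COGS = $11,587 + $4,465 = $16,052
Ending inventory: 45 @ $20 + 235 @ $19 = $5,365

COGS = $16,052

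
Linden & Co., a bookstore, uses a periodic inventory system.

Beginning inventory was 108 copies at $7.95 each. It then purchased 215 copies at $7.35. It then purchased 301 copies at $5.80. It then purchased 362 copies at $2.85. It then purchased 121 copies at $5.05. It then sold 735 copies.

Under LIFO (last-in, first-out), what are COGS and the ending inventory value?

Sale 1 (735) [LIFO — newest first]: 121 @ $5.05 + 362 @ $2.85 + 252 @ $5.80 = $3,104.35
Ending inventory: 108 @ $7.95 + 215 @ $7.35 + 49 @ $5.80 = $2,723.05
Check: goods available $5,827.40 = COGS $3,104.35 + ending $2,723.05

COGS = $3,104.35; ending inventory = $2,723.05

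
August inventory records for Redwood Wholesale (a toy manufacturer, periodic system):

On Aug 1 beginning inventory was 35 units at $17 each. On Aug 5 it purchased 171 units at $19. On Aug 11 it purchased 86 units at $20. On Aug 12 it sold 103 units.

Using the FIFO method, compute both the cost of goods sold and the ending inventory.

COGS = $1,887; ending inventory = $3,677

Aug 12, 103 sold [FIFO — oldest first]: 35 @ $17 + 68 @ $19 = $1,887
Ending inventory: 103 @ $19 + 86 @ $20 = $3,677
Check: goods available $5,564 = COGS $1,887 + ending $3,677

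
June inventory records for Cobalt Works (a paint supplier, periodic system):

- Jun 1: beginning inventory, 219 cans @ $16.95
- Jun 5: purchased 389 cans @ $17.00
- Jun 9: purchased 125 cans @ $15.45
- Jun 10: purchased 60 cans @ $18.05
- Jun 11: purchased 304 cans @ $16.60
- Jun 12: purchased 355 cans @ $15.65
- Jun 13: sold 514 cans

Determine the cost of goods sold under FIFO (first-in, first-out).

Jun 13, 514 sold [FIFO — oldest first]: 219 @ $16.95 + 295 @ $17.00 = $8,727.05
Ending inventory: 94 @ $17.00 + 125 @ $15.45 + 60 @ $18.05 + 304 @ $16.60 + 355 @ $15.65 = $15,214.40

COGS = $8,727.05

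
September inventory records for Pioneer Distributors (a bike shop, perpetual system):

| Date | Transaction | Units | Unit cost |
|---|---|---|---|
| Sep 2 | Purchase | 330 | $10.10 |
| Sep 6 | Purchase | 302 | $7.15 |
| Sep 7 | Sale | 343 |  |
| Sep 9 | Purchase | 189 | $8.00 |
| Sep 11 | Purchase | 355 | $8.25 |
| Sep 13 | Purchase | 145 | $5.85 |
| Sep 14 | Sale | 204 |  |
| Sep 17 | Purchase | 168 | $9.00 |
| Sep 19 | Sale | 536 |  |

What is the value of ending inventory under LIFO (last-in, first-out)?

Ending inventory = $3,854.90

Sep 7, 343 sold [LIFO — newest first]: 302 @ $7.15 + 41 @ $10.10 = $2,573.40
Sep 14, 204 sold [LIFO — newest first]: 145 @ $5.85 + 59 @ $8.25 = $1,335.00
Sep 19, 536 sold [LIFO — newest first]: 168 @ $9.00 + 296 @ $8.25 + 72 @ $8.00 = $4,530.00
Total COGS = $2,573.40 + $1,335.00 + $4,530.00 = $8,438.40
Ending inventory: 289 @ $10.10 + 117 @ $8.00 = $3,854.90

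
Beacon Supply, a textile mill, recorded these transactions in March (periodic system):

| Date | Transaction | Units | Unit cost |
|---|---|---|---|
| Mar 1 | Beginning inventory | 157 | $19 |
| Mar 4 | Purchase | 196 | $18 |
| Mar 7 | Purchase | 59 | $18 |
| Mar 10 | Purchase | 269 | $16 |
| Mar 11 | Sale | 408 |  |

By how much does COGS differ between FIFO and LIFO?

$695

FIFO COGS: 157 @ $19 + 196 @ $18 + 55 @ $18 = $7,501
LIFO COGS: 269 @ $16 + 59 @ $18 + 80 @ $18 = $6,806
Difference = |$7,501 − $6,806| = $695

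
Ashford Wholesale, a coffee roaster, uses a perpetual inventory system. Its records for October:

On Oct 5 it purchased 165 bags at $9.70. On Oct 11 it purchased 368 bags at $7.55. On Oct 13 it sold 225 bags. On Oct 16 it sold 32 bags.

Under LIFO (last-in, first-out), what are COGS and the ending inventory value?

COGS = $1,940.35; ending inventory = $2,438.55

Oct 13, 225 sold [LIFO — newest first]: 225 @ $7.55 = $1,698.75
Oct 16, 32 sold [LIFO — newest first]: 32 @ $7.55 = $241.60
Total COGS = $1,698.75 + $241.60 = $1,940.35
Ending inventory: 165 @ $9.70 + 111 @ $7.55 = $2,438.55
Check: goods available $4,378.90 = COGS $1,940.35 + ending $2,438.55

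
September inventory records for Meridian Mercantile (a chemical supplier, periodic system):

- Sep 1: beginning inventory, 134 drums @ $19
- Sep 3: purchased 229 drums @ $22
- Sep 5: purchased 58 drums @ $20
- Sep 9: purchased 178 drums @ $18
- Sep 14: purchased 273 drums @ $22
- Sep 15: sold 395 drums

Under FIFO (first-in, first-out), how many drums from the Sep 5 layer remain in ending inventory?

Sep 15, 395 sold [FIFO — oldest first]: 134 @ $19 + 229 @ $22 + 32 @ $20 = $8,224
Ending inventory: 26 @ $20 + 178 @ $18 + 273 @ $22 = $9,730
Check: goods available $17,954 = COGS $8,224 + ending $9,730

26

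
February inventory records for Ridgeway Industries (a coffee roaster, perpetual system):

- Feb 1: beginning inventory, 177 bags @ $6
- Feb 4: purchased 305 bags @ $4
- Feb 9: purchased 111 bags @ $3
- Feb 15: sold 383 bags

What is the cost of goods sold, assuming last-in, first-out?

COGS = $1,421

Feb 15, 383 sold [LIFO — newest first]: 111 @ $3 + 272 @ $4 = $1,421
Ending inventory: 177 @ $6 + 33 @ $4 = $1,194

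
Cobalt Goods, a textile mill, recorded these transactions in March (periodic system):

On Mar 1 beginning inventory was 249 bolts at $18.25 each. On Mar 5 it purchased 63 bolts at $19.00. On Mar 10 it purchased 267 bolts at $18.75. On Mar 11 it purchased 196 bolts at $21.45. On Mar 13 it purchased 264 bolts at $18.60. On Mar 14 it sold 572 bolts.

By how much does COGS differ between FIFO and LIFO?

FIFO COGS: 249 @ $18.25 + 63 @ $19.00 + 260 @ $18.75 = $10,616.25
LIFO COGS: 264 @ $18.60 + 196 @ $21.45 + 112 @ $18.75 = $11,214.60
Difference = |$10,616.25 − $11,214.60| = $598.35

$598.35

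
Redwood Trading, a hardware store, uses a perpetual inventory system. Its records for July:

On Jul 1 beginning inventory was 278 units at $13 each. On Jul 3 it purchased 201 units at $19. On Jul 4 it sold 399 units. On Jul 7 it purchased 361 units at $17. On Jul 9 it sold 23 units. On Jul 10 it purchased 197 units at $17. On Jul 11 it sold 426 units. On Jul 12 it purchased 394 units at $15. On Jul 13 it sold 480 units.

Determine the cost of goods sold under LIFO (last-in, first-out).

COGS = $21,398

Jul 4, 399 sold [LIFO — newest first]: 201 @ $19 + 198 @ $13 = $6,393
Jul 9, 23 sold [LIFO — newest first]: 23 @ $17 = $391
Jul 11, 426 sold [LIFO — newest first]: 197 @ $17 + 229 @ $17 = $7,242
Jul 13, 480 sold [LIFO — newest first]: 394 @ $15 + 86 @ $17 = $7,372
Total COGS = $6,393 + $391 + $7,242 + $7,372 = $21,398
Ending inventory: 80 @ $13 + 23 @ $17 = $1,431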